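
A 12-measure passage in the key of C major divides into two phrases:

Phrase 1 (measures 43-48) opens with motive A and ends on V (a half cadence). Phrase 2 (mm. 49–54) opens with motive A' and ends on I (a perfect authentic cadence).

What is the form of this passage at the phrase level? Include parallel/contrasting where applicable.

parallel period

Phrase 1 ends with a half cadence (weaker) and phrase 2 with a perfect authentic cadence (stronger): antecedent + consequent = a period.
The two phrases open with the same material (A / A'), so the period is parallel.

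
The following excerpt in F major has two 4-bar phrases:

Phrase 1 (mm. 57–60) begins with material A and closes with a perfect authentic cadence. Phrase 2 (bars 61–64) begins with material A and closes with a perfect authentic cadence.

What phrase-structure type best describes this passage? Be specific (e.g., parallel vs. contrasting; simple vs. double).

Both phrases have the same opening (A) and the same cadence (perfect authentic cadence): the second is a restatement, not a consequent, so this is a repeated phrase rather than a period.

repeated phrase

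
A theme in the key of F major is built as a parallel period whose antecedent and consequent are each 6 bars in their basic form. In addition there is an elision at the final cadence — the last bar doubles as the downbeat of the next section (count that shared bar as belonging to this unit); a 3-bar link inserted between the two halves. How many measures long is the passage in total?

Basic parallel period: 6 + 6 = 12 bars.
12 (basic form) + 3 (link) = 15.
The elision shares a bar with the next section but does not change this unit's count.

15 measures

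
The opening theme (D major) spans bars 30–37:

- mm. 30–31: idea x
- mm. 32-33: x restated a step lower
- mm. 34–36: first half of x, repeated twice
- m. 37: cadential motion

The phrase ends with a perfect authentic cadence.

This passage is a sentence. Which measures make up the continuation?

measures 34–37

After the presentation (mm. 30–33), the continuation covers the fragmentation through the cadence: measures 34–37.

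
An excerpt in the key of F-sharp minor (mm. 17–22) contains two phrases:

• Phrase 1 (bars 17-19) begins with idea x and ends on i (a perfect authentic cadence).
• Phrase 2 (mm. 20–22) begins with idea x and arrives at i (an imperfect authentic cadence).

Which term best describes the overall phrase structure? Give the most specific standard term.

The second phrase closes with an imperfect authentic cadence, which is not stronger than the first phrase's perfect authentic cadence; without a weak→strong cadential pair there is no antecedent–consequent relationship, so this is a phrase group rather than a period.

phrase group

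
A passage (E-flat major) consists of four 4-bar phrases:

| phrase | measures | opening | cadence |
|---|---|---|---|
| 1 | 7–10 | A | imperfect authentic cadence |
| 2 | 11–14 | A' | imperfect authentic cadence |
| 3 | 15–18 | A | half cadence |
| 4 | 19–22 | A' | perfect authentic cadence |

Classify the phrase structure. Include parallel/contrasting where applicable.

parallel double period

Four phrases in two halves: the first half (mm. 7–14) ends with an imperfect authentic cadence, the second (measures 15–22) with a perfect authentic cadence — a large antecedent–consequent pair, i.e. a double period.
Phrase 3 begins with the same material as phrase 1, making it parallel.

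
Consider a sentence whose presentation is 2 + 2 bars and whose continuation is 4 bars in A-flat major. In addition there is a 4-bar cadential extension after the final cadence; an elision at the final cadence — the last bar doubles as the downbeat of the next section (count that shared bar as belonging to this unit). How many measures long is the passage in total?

12 measures

Basic sentence: 2 + 2 + 4 = 8 bars.
8 (basic form) + 4 (cadential extension) = 12.
The elision shares a bar with the next section but does not change this unit's count.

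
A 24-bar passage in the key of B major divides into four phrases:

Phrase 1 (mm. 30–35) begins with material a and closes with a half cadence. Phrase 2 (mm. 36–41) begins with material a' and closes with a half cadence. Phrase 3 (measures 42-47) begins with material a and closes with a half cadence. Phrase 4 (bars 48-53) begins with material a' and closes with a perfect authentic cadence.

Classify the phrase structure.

Four phrases in two halves: the first half (mm. 30–41) ends with a half cadence, the second (mm. 42–53) with a perfect authentic cadence — a large antecedent–consequent pair, i.e. a double period.
Phrase 3 begins with the same material as phrase 1, making it parallel.

parallel double period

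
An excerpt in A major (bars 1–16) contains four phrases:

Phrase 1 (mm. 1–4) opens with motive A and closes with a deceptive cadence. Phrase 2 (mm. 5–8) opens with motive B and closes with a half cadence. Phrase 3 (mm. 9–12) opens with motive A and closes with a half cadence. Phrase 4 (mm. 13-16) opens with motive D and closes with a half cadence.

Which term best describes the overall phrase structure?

phrase group

Phrase 4 ends with a half cadence, no stronger than phrase 2's half cadence, so the four phrases do not form a double period; nor do phrases 3–4 duplicate 1–2, so it is not a repeated period. With no phrase reaching a conclusive cadence, the passage is a phrase group.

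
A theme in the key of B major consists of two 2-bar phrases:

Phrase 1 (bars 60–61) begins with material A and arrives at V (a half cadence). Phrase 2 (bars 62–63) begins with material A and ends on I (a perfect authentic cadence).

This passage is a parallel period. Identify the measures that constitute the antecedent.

The antecedent is the phrase ending with the weaker cadence (half cadence, phrase 1) and the consequent the one ending more conclusively (perfect authentic cadence, phrase 2); the antecedent is bars 60–61.

measures 60–61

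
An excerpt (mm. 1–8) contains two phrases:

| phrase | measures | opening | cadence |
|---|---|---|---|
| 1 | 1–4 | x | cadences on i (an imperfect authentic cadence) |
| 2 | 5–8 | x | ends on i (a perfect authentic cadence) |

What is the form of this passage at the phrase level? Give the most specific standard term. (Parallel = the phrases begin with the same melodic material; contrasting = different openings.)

parallel period

Phrase 1 ends with an imperfect authentic cadence (weaker) and phrase 2 with a perfect authentic cadence (stronger): antecedent + consequent = a period.
The two phrases open with the same material (x / x), so the period is parallel.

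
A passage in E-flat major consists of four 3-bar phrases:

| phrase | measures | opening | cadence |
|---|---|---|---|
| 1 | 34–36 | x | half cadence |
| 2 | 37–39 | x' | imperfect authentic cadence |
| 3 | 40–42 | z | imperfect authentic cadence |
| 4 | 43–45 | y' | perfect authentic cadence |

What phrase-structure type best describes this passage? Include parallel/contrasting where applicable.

Four phrases in two halves: the first half (measures 34-39) ends with an imperfect authentic cadence, the second (mm. 40-45) with a perfect authentic cadence — a large antecedent–consequent pair, i.e. a double period.
Phrase 3 begins with different material from phrase 1, making it contrasting.

contrasting double period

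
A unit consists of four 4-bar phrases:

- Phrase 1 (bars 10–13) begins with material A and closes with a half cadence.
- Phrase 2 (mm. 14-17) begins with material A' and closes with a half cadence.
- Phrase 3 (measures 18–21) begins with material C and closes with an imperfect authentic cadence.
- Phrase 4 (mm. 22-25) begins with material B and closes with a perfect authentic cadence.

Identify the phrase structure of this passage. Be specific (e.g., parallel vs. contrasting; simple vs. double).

Four phrases in two halves: the first half (measures 10-17) ends with a half cadence, the second (bars 18–25) with a perfect authentic cadence — a large antecedent–consequent pair, i.e. a double period.
Phrase 3 begins with different material from phrase 1, making it contrasting.

contrasting double period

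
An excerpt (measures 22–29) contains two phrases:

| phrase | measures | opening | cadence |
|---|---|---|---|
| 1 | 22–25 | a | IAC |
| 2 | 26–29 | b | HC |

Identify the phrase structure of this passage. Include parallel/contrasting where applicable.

The second phrase closes with a half cadence, which is not stronger than the first phrase's imperfect authentic cadence; without a weak→strong cadential pair there is no antecedent–consequent relationship, so this is a phrase group rather than a period.

phrase group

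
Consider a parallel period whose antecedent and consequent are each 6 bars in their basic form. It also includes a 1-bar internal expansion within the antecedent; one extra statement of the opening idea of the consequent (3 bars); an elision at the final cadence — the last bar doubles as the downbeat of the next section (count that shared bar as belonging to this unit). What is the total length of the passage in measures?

16 measures

Basic parallel period: 6 + 6 = 12 bars.
12 (basic form) + 1 (internal expansion) + 3 (extra statement) = 16.
The elision shares a bar with the next section but does not change this unit's count.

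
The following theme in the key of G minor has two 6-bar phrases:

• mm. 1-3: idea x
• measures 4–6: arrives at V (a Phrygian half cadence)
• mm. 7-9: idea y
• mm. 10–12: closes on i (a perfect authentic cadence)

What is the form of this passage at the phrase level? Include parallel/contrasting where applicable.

Phrase 1 ends with a Phrygian half cadence (weaker) and phrase 2 with a perfect authentic cadence (stronger): antecedent + consequent = a period.
The two phrases open with different material (x / y), so the period is contrasting.

contrasting period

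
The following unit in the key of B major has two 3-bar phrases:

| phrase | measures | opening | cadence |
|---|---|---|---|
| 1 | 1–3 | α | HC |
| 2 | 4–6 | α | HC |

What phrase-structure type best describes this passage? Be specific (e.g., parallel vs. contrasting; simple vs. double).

Both phrases have the same opening (α) and the same cadence (half cadence): the second is a restatement, not a consequent, so this is a repeated phrase rather than a period.

repeated phrase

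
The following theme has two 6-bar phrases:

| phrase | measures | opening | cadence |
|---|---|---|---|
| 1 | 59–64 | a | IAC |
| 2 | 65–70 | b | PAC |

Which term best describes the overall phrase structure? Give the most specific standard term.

contrasting period

Phrase 1 ends with an imperfect authentic cadence (weaker) and phrase 2 with a perfect authentic cadence (stronger): antecedent + consequent = a period.
The two phrases open with different material (a / b), so the period is contrasting.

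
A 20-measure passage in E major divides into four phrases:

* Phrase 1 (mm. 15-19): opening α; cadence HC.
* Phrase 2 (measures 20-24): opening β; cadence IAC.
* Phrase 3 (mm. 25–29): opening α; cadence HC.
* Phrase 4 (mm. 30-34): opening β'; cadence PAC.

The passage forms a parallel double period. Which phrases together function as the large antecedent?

In a double period the first pair of phrases (ending imperfect authentic cadence) is the large antecedent and the second pair (ending perfect authentic cadence) is the large consequent; the antecedent is phrases 1 and 2.

phrases 1 and 2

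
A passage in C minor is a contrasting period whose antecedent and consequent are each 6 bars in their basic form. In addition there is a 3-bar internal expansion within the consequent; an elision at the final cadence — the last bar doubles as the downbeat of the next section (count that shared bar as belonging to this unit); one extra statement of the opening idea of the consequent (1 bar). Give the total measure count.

Basic contrasting period: 6 + 6 = 12 bars.
12 (basic form) + 3 (internal expansion) + 1 (extra statement) = 16.
The elision shares a bar with the next section but does not change this unit's count.

16 measures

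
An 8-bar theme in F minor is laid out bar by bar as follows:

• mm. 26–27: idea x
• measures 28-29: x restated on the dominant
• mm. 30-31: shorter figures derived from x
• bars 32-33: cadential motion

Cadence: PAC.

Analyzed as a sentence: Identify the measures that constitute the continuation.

After the presentation (measures 26–29), the continuation covers the fragmentation through the cadence: mm. 30–33.

measures 30–33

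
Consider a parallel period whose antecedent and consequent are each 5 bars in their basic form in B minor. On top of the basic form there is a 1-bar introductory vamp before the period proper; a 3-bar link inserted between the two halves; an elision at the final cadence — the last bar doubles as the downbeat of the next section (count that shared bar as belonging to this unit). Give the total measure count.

14 measures

Basic parallel period: 5 + 5 = 10 bars.
10 (basic form) + 1 (introduction) + 3 (link) = 14.
The elision shares a bar with the next section but does not change this unit's count.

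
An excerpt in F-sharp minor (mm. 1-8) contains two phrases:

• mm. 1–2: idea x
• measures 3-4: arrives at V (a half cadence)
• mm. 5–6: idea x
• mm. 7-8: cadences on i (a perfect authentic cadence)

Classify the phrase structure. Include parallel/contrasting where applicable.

parallel period

Phrase 1 ends with a half cadence (weaker) and phrase 2 with a perfect authentic cadence (stronger): antecedent + consequent = a period.
The two phrases open with the same material (x / x), so the period is parallel.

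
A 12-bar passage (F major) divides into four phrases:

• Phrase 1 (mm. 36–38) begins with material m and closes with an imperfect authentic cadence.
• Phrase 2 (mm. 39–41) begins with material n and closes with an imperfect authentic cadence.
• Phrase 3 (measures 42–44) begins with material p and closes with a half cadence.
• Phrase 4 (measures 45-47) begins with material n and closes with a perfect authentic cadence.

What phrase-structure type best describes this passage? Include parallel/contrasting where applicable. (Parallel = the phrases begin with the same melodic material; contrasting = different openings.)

Four phrases in two halves: the first half (bars 36–41) ends with an imperfect authentic cadence, the second (mm. 42-47) with a perfect authentic cadence — a large antecedent–consequent pair, i.e. a double period.
Phrase 3 begins with different material from phrase 1, making it contrasting.

contrasting double period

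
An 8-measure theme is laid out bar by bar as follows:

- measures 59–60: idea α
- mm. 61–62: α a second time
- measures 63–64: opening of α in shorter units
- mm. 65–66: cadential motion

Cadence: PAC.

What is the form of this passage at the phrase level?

sentence

Basic idea (measures 59–60) + its repetition (measures 61–62) form the presentation; fragmentation and cadence (bars 63–66) form the continuation — the 8-bar whole is a sentence.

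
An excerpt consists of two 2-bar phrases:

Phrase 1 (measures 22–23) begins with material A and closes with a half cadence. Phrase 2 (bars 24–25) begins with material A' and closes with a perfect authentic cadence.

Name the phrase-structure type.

Phrase 1 ends with a half cadence (weaker) and phrase 2 with a perfect authentic cadence (stronger): antecedent + consequent = a period.
The two phrases open with the same material (A / A'), so the period is parallel.

parallel period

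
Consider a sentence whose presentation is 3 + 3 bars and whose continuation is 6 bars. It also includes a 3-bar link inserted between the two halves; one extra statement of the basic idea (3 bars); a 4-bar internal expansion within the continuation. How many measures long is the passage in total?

22 measures

Basic sentence: 3 + 3 + 6 = 12 bars.
12 (basic form) + 3 (link) + 3 (extra statement) + 4 (internal expansion) = 22.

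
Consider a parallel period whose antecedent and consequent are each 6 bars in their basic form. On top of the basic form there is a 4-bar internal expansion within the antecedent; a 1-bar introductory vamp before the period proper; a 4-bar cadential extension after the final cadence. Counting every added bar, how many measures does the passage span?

Basic parallel period: 6 + 6 = 12 bars.
12 (basic form) + 4 (internal expansion) + 1 (introduction) + 4 (cadential extension) = 21.

21 measures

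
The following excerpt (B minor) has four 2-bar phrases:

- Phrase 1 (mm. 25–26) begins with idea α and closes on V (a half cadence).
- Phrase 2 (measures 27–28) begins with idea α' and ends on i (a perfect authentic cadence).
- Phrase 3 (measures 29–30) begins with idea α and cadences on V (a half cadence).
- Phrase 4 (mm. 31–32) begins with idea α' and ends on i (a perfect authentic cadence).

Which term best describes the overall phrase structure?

The cadence pattern HC–PAC–HC–PAC is weak–strong twice, and phrases 3–4 restate phrases 1–2: a period heard twice, not a double period (which would end weakly at phrase 2).

repeated period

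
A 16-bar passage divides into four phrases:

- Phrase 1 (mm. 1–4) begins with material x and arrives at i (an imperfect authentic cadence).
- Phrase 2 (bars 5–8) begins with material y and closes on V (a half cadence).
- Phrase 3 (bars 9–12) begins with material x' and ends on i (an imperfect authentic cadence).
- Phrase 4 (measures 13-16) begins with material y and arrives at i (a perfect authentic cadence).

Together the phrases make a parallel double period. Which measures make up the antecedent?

measures 1–8

In a double period the first pair of phrases (ending half cadence) is the large antecedent and the second pair (ending perfect authentic cadence) is the large consequent; the antecedent is measures 1–8.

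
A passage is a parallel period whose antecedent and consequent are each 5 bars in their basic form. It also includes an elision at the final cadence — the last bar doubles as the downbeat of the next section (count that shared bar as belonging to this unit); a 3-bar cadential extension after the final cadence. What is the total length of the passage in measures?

Basic parallel period: 5 + 5 = 10 bars.
10 (basic form) + 3 (cadential extension) = 13.
The elision shares a bar with the next section but does not change this unit's count.

13 measures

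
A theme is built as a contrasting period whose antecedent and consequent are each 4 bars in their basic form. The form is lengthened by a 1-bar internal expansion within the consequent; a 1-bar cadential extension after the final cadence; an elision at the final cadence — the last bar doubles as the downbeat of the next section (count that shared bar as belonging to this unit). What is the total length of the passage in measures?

10 measures

Basic contrasting period: 4 + 4 = 8 bars.
8 (basic form) + 1 (internal expansion) + 1 (cadential extension) = 10.
The elision shares a bar with the next section but does not change this unit's count.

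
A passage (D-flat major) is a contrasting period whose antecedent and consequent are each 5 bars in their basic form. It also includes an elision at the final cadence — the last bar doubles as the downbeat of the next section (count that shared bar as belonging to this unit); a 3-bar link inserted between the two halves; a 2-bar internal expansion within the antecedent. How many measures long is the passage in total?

Basic contrasting period: 5 + 5 = 10 bars.
10 (basic form) + 3 (link) + 2 (internal expansion) = 15.
The elision shares a bar with the next section but does not change this unit's count.

15 measures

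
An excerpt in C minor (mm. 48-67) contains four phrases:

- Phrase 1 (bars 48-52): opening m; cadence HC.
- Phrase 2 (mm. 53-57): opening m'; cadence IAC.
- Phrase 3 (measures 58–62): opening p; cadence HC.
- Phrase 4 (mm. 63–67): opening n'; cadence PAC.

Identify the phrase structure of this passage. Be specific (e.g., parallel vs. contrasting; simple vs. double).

Four phrases in two halves: the first half (mm. 48–57) ends with an imperfect authentic cadence, the second (bars 58–67) with a perfect authentic cadence — a large antecedent–consequent pair, i.e. a double period.
Phrase 3 begins with different material from phrase 1, making it contrasting.

contrasting double period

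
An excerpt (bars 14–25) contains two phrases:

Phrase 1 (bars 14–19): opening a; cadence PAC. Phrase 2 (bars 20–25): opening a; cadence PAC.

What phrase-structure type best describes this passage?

Both phrases have the same opening (a) and the same cadence (perfect authentic cadence): the second is a restatement, not a consequent, so this is a repeated phrase rather than a period.

repeated phrase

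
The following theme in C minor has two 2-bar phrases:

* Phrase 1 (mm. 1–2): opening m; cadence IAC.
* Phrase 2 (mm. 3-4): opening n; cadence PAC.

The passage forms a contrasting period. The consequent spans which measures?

measures 3–4

The antecedent is the phrase ending with the weaker cadence (imperfect authentic cadence, phrase 1) and the consequent the one ending more conclusively (perfect authentic cadence, phrase 2); the consequent is mm. 3–4.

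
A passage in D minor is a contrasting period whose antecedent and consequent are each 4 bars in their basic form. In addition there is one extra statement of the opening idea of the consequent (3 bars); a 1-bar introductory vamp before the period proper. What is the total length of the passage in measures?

Basic contrasting period: 4 + 4 = 8 bars.
8 (basic form) + 3 (extra statement) + 1 (introduction) = 12.

12 measures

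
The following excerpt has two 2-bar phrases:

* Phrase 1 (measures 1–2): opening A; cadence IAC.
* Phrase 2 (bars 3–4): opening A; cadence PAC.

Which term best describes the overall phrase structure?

parallel period

Phrase 1 ends with an imperfect authentic cadence (weaker) and phrase 2 with a perfect authentic cadence (stronger): antecedent + consequent = a period.
The two phrases open with the same material (A / A), so the period is parallel.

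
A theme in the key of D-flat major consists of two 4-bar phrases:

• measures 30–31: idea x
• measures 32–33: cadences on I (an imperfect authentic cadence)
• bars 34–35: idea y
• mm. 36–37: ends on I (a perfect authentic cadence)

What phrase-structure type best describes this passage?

contrasting period

Phrase 1 ends with an imperfect authentic cadence (weaker) and phrase 2 with a perfect authentic cadence (stronger): antecedent + consequent = a period.
The two phrases open with different material (x / y), so the period is contrasting.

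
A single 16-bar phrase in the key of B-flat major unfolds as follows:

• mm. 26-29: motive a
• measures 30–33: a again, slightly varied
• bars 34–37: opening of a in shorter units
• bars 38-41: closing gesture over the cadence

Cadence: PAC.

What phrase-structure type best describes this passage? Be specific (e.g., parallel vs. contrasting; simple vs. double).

Basic idea (measures 26-29) + its repetition (measures 30–33) form the presentation; fragmentation and cadence (mm. 34–41) form the continuation — the 16-bar whole is a sentence.

sentence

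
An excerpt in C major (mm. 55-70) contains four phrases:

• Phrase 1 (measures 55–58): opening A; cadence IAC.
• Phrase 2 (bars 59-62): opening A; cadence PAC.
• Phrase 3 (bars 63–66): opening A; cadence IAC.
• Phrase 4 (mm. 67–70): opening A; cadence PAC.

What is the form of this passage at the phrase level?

repeated period

The cadence pattern IAC–PAC–IAC–PAC is weak–strong twice, and phrases 3–4 restate phrases 1–2: a period heard twice, not a double period (which would end weakly at phrase 2).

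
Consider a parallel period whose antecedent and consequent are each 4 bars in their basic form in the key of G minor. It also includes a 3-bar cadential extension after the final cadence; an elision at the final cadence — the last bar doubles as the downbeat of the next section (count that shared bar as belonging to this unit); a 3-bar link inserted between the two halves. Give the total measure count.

Basic parallel period: 4 + 4 = 8 bars.
8 (basic form) + 3 (cadential extension) + 3 (link) = 14.
The elision shares a bar with the next section but does not change this unit's count.

14 measures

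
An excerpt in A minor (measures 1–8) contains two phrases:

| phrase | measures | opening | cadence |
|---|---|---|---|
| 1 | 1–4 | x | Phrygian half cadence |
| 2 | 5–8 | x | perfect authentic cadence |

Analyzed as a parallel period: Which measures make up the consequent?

The antecedent is the phrase ending with the weaker cadence (Phrygian half cadence, phrase 1) and the consequent the one ending more conclusively (perfect authentic cadence, phrase 2); the consequent is bars 5-8.

measures 5–8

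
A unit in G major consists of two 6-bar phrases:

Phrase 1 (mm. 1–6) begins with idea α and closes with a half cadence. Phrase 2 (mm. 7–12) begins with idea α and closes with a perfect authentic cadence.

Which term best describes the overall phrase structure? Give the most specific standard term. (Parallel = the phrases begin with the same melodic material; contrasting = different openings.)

Phrase 1 ends with a half cadence (weaker) and phrase 2 with a perfect authentic cadence (stronger): antecedent + consequent = a period.
The two phrases open with the same material (α / α), so the period is parallel.

parallel period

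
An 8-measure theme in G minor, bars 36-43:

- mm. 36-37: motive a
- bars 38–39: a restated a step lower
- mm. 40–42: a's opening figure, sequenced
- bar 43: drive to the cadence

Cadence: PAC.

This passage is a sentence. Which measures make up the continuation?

measures 40–43

After the presentation (mm. 36–39), the continuation covers the fragmentation through the cadence: mm. 40–43.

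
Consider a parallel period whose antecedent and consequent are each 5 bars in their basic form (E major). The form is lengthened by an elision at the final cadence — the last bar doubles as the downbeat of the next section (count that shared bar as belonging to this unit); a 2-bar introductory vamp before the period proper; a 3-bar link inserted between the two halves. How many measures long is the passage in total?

15 measures

Basic parallel period: 5 + 5 = 10 bars.
10 (basic form) + 2 (introduction) + 3 (link) = 15.
The elision shares a bar with the next section but does not change this unit's count.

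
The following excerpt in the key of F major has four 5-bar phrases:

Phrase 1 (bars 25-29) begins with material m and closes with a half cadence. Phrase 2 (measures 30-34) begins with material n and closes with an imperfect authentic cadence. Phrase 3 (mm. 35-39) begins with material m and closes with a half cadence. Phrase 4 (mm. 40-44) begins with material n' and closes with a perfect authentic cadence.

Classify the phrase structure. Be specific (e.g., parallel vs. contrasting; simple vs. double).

Four phrases in two halves: the first half (measures 25–34) ends with an imperfect authentic cadence, the second (mm. 35–44) with a perfect authentic cadence — a large antecedent–consequent pair, i.e. a double period.
Phrase 3 begins with the same material as phrase 1, making it parallel.

parallel double period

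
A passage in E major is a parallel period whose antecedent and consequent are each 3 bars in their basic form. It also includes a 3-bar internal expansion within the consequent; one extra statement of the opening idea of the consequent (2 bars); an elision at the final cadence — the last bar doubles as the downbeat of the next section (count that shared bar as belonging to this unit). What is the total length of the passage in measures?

11 measures

Basic parallel period: 3 + 3 = 6 bars.
6 (basic form) + 3 (internal expansion) + 2 (extra statement) = 11.
The elision shares a bar with the next section but does not change this unit's count.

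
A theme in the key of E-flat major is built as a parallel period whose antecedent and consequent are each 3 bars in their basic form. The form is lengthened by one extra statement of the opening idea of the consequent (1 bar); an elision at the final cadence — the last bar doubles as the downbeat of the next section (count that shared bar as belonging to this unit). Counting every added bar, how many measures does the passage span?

Basic parallel period: 3 + 3 = 6 bars.
6 (basic form) + 1 (extra statement) = 7.
The elision shares a bar with the next section but does not change this unit's count.

7 measures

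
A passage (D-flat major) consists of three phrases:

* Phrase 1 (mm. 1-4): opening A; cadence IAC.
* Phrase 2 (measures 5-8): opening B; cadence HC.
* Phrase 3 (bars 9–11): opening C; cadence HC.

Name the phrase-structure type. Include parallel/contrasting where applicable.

The final phrase closes with a half cadence, which is not stronger than the preceding half cadence; the 3 phrases lack an overall antecedent–consequent design and so form a phrase group.

phrase group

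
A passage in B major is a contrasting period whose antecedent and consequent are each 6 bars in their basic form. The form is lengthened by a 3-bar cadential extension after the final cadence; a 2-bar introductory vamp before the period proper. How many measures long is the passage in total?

Basic contrasting period: 6 + 6 = 12 bars.
12 (basic form) + 3 (cadential extension) + 2 (introduction) = 17.

17 measures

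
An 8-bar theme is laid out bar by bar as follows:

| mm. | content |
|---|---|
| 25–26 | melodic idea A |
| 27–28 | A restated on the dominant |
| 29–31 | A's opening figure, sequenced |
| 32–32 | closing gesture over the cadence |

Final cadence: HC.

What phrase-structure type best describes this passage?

Basic idea (measures 25–26) + its repetition (bars 27–28) form the presentation; fragmentation and cadence (mm. 29–32) form the continuation — the 8-bar whole is a sentence.

sentence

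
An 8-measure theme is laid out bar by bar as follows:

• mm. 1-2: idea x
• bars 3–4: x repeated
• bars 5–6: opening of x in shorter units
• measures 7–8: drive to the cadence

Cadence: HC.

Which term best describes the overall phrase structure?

Basic idea (mm. 1–2) + its repetition (bars 3–4) form the presentation; fragmentation and cadence (mm. 5–8) form the continuation — the 8-bar whole is a sentence.

sentence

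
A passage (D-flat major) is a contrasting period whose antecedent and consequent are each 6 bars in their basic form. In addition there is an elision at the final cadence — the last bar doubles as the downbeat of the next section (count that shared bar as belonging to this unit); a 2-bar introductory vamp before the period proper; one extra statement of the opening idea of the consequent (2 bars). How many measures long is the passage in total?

16 measures

Basic contrasting period: 6 + 6 = 12 bars.
12 (basic form) + 2 (introduction) + 2 (extra statement) = 16.
The elision shares a bar with the next section but does not change this unit's count.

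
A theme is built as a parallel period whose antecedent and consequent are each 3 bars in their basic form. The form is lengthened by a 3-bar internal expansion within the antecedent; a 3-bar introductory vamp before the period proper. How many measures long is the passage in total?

12 measures

Basic parallel period: 3 + 3 = 6 bars.
6 (basic form) + 3 (internal expansion) + 3 (introduction) = 12.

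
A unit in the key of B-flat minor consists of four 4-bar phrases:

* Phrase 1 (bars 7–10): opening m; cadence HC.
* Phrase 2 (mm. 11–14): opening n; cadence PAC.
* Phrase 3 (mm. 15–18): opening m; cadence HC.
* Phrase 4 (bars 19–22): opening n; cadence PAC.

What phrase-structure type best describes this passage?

The cadence pattern HC–PAC–HC–PAC is weak–strong twice, and phrases 3–4 restate phrases 1–2: a period heard twice, not a double period (which would end weakly at phrase 2).

repeated period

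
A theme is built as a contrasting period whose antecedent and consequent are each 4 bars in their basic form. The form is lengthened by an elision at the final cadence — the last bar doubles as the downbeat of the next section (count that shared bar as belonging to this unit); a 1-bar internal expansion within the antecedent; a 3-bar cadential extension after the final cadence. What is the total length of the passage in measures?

12 measures

Basic contrasting period: 4 + 4 = 8 bars.
8 (basic form) + 1 (internal expansion) + 3 (cadential extension) = 12.
The elision shares a bar with the next section but does not change this unit's count.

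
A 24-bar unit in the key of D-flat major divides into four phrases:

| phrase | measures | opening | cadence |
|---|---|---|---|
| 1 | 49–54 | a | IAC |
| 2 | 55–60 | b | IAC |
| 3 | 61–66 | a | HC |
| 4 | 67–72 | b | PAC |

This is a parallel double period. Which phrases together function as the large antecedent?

In a double period the first pair of phrases (ending imperfect authentic cadence) is the large antecedent and the second pair (ending perfect authentic cadence) is the large consequent; the antecedent is phrases 1 and 2.

phrases 1 and 2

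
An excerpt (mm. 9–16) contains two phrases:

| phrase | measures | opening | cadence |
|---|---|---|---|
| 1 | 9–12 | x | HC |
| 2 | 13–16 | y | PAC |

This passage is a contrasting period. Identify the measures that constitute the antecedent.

The antecedent is the phrase ending with the weaker cadence (half cadence, phrase 1) and the consequent the one ending more conclusively (perfect authentic cadence, phrase 2); the antecedent is mm. 9–12.

measures 9–12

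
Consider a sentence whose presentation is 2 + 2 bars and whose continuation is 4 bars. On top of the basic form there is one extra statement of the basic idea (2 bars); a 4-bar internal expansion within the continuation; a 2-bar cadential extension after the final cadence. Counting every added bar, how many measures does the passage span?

Basic sentence: 2 + 2 + 4 = 8 bars.
8 (basic form) + 2 (extra statement) + 4 (internal expansion) + 2 (cadential extension) = 16.

16 measures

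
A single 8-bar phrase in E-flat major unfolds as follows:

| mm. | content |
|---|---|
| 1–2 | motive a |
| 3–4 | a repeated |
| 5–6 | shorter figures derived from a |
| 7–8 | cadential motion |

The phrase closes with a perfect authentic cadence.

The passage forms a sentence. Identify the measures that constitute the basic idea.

measures 1–2

The presentation of a sentence is the basic idea (mm. 1–2) plus its repetition (mm. 3–4); the basic idea is therefore mm. 1–2.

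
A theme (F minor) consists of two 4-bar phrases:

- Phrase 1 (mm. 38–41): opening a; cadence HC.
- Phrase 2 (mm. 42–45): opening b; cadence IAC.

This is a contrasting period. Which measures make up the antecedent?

The phrase ending with the weaker cadence (half cadence) is the antecedent; the one ending more conclusively (imperfect authentic cadence) is the consequent. The antecedent is measures 38–41.

measures 38–41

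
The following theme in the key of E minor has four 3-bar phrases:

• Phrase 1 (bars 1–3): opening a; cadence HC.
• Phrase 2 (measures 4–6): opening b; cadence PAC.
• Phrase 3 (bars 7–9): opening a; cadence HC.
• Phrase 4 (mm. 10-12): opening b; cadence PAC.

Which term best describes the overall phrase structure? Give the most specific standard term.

repeated period

The cadence pattern HC–PAC–HC–PAC is weak–strong twice, and phrases 3–4 restate phrases 1–2: a period heard twice, not a double period (which would end weakly at phrase 2).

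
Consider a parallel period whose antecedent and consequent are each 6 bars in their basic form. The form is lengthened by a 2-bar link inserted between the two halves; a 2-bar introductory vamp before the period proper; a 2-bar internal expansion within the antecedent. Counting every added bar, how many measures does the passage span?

Basic parallel period: 6 + 6 = 12 bars.
12 (basic form) + 2 (link) + 2 (introduction) + 2 (internal expansion) = 18.

18 measures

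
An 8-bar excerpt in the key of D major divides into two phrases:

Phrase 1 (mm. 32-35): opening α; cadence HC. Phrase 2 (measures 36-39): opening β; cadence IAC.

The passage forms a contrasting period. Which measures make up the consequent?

measures 36–39

The phrase ending with the weaker cadence (half cadence) is the antecedent; the one ending more conclusively (imperfect authentic cadence) is the consequent. The consequent is measures 36–39.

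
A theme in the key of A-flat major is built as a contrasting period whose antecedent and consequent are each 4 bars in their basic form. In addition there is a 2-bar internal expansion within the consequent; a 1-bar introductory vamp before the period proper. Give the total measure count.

Basic contrasting period: 4 + 4 = 8 bars.
8 (basic form) + 2 (internal expansion) + 1 (introduction) = 11.

11 measures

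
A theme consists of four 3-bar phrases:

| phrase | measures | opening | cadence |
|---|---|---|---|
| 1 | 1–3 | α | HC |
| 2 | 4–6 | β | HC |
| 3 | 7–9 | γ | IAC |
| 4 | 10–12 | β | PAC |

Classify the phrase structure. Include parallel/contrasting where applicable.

contrasting double period

Four phrases in two halves: the first half (mm. 1-6) ends with a half cadence, the second (mm. 7-12) with a perfect authentic cadence — a large antecedent–consequent pair, i.e. a double period.
Phrase 3 begins with different material from phrase 1, making it contrasting.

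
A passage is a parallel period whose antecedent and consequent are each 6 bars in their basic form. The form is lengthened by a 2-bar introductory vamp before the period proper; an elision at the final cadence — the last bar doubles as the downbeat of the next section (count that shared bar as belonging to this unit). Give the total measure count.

14 measures

Basic parallel period: 6 + 6 = 12 bars.
12 (basic form) + 2 (introduction) = 14.
The elision shares a bar with the next section but does not change this unit's count.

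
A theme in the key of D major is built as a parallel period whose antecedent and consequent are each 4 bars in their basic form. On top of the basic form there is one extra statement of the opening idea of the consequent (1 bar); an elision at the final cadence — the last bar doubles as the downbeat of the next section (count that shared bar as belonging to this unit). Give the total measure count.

Basic parallel period: 4 + 4 = 8 bars.
8 (basic form) + 1 (extra statement) = 9.
The elision shares a bar with the next section but does not change this unit's count.

9 measures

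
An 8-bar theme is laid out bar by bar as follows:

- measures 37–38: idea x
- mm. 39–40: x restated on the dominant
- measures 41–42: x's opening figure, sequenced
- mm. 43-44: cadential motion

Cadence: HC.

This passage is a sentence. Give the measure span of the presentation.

measures 37–40

The presentation of a sentence is the basic idea (mm. 37–38) plus its repetition (measures 39-40); the presentation is therefore mm. 37–40.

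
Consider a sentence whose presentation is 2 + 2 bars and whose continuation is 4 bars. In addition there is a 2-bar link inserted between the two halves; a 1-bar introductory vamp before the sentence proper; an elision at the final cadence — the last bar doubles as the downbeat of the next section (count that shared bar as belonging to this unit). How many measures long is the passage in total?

11 measures

Basic sentence: 2 + 2 + 4 = 8 bars.
8 (basic form) + 2 (link) + 1 (introduction) = 11.
The elision shares a bar with the next section but does not change this unit's count.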